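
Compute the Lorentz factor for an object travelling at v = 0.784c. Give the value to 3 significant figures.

γ = 1/√(1 − β²) = 1/√(1 − 0.784²) = 1/√(0.38534) = 1.61

γ ≈ 1.61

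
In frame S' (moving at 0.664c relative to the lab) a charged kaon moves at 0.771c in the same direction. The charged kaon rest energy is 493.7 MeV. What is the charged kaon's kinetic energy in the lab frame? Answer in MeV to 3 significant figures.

K ≈ 1070 MeV

u_lab = (0.771 + 0.664)/(1 + 0.771×0.664) = 0.949109
γ = 1/√(1 − 0.949109²) = 3.1751
K = (γ − 1)m₀c² = (3.1751 − 1) × 493.7 = 2.1751 × 493.7 = 1070 MeV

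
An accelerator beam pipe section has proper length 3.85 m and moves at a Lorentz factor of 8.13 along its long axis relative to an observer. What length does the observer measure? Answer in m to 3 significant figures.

γ = 8.13 (given)
Length contraction: L = L₀/γ = 3.85/8.13 = 0.474 m

L ≈ 0.474 m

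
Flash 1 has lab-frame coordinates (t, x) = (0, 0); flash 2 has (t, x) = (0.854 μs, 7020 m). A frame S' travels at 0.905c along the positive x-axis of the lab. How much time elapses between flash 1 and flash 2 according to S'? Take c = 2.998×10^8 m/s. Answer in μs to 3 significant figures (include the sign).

Δt' ≈ -47.8 μs

γ = 1/√(1 − 0.905²) = 2.3507
Δt' = γ(Δt − vΔx/c²) = 2.3507 × (0.854 μs − 0.905×7020 m / (2.998×10^8 m/s))
= 2.3507 × (-20.337 μs) = -47.8 μs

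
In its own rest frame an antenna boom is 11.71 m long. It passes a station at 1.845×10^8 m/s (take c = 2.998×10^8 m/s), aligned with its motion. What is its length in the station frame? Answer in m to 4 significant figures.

L ≈ 9.230 m

β = v/c = 1.845×10^8 / 2.998×10^8 = 0.615410
γ = 1/√(1 − 0.615410²) = 1.26870
Length contraction: L = L₀/γ = 11.71/1.26870 = 9.230 m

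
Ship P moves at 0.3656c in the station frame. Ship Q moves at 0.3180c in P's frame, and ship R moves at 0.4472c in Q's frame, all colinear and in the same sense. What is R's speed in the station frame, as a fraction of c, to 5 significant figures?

u ≈ 0.83180c

Compose boost 2: (0.3180 + 0.3656)/(1 + 0.3180×0.3656) = 0.68360/1.116261 = 0.6124017
Compose boost 3: (0.4472 + 0.6124017)/(1 + 0.4472×0.6124017) = 1.059602/1.273866 = 0.83180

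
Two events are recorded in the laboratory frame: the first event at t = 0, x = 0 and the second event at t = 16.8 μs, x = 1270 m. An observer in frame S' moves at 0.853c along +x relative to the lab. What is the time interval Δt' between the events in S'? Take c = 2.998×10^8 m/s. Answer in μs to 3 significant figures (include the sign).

Δt' ≈ 25.3 μs

γ = 1/√(1 − 0.853²) = 1.9160
Δt' = γ(Δt − vΔx/c²) = 1.9160 × (16.8 μs − 0.853×1270 m / (2.998×10^8 m/s))
= 1.9160 × (13.187 μs) = 25.3 μs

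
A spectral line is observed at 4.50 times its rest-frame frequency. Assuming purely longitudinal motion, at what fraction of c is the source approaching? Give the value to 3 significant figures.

β ≈ 0.906

f_obs/f_src = √((1+β)/(1−β)) = 4.50  ⇒  (1+β)/(1−β) = 20.250
β = |1 − D²|/(1 + D²) = |1 − 20.250|/(1 + 20.250) = 0.906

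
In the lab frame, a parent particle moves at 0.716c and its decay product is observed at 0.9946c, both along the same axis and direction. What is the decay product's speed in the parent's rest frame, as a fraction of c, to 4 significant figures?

Inverse velocity addition: u' = (u − v)/(1 − uv/c²)
= (0.9946 − 0.716)/(1 − 0.9946×0.716) = 0.2786/0.287866 = 0.9678

u' ≈ 0.9678c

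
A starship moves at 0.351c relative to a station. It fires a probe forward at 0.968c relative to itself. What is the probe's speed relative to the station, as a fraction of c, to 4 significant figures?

Relativistic velocity addition: u = (u' + v)/(1 + u'v/c²)
= (0.968 + 0.351)/(1 + 0.968×0.351) = 1.319/1.33977 = 0.9845

u ≈ 0.9845c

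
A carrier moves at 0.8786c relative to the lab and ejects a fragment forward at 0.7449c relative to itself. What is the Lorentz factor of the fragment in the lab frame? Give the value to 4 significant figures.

u_lab = (0.7449 + 0.8786)/(1 + 0.7449×0.8786) = 1.6235/1.654469 = 0.9812815
γ = 1/√(1 − 0.9812815²) = 5.193

γ ≈ 5.193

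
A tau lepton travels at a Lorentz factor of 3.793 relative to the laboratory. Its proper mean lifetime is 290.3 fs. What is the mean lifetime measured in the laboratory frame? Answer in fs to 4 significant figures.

Δt ≈ 1101 fs

γ = 3.793 (given)
Time dilation: Δt = γτ₀ = 3.793 × 290.3 fs = 1101 fs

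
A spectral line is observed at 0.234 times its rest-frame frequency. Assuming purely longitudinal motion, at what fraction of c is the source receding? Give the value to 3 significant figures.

f_obs/f_src = √((1−β)/(1+β)) = 0.234  ⇒  (1−β)/(1+β) = 0.054756
β = |1 − D²|/(1 + D²) = |1 − 0.054756|/(1 + 0.054756) = 0.896

β ≈ 0.896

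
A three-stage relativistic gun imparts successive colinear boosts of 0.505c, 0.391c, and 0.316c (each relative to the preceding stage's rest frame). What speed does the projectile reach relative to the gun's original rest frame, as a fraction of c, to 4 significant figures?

Compose boost 2: (0.391 + 0.505)/(1 + 0.391×0.505) = 0.8960/1.19745 = 0.748254
Compose boost 3: (0.316 + 0.748254)/(1 + 0.316×0.748254) = 1.06425/1.23645 = 0.8607

u ≈ 0.8607c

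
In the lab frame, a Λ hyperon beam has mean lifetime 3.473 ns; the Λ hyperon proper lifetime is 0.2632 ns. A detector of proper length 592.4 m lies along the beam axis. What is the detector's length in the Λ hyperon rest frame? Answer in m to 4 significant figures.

Time dilation ⇒ γ = Δt/τ₀ = 3.473/0.2632 = 13.1953
Length contraction: L = L₀/γ = 592.4/13.1953 = 44.89 m

L ≈ 44.89 m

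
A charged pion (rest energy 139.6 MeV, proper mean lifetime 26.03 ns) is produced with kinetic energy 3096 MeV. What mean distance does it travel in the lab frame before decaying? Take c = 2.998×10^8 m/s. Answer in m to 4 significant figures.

γ = 1 + K/(m₀c²) = 1 + 3096/139.6 = 23.1777
β = √(1 − 1/γ²) = 0.999069
Dilated lifetime: γτ₀ = 23.1777 × 26.03 ns = 603.314 ns
d = βc·γτ₀ = 0.999069 × (2.998×10^8 m/s) × 6.03314×10^-7 s = 180.7 m

d ≈ 180.7 m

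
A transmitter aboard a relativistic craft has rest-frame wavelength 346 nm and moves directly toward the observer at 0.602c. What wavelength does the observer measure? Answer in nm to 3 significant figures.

λ_obs ≈ 172 nm

Relativistic Doppler: λ_obs = λ_src √((1−β)/(1+β))
= 346 × √(0.39800/1.6020) = 346 × 0.49844 = 172 nm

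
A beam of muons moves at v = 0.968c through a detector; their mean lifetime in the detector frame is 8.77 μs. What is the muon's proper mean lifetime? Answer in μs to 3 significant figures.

γ = 1/√(1 − 0.968²) = 3.9849
Proper time: τ₀ = Δt/γ = 8.77/3.9849 = 2.20 μs

τ₀ ≈ 2.20 μs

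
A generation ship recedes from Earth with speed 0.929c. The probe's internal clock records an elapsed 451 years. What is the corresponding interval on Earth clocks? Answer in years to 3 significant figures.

γ = 1/√(1 − 0.929²) = 2.7021
Time dilation: Δt = γτ₀ = 2.7021 × 451 years = 1220 years

Δt ≈ 1220 years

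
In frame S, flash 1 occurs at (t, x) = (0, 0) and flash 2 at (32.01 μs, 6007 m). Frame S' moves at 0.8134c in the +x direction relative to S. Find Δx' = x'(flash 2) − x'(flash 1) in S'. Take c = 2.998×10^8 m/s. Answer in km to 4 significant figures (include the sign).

Δx' ≈ -3.092 km

γ = 1/√(1 − 0.8134²) = 1.71909
Δx' = γ(Δx − vΔt) = 1.71909 × (6007 m − 0.8134×(2.998×10^8 m/s)×32.01×10^-6 s)
= 1.71909 × (-1798.87 m) = -3.092 km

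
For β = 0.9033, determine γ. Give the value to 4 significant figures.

γ ≈ 2.331

γ = 1/√(1 − β²) = 1/√(1 − 0.9033²) = 1/√(0.184049) = 2.331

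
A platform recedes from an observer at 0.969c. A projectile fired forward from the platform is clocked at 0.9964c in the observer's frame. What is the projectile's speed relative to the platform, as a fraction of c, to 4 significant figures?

u' ≈ 0.7945c

Inverse velocity addition: u' = (u − v)/(1 − uv/c²)
= (0.9964 − 0.969)/(1 − 0.9964×0.969) = 0.02740/0.0344884 = 0.7945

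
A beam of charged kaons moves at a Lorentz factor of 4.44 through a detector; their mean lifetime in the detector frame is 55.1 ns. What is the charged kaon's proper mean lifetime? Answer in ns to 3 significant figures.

γ = 4.44 (given)
Proper time: τ₀ = Δt/γ = 55.1/4.44 = 12.4 ns

τ₀ ≈ 12.4 ns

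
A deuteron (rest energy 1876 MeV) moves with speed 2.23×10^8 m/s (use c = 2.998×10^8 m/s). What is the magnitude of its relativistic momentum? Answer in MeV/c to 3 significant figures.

p ≈ 2090 MeV/c

β = v/c = 2.23×10^8 / 2.998×10^8 = 0.74383
γ = 1/√(1 − 0.74383²) = 1.4962
p = γβm₀c = 1.4962 × 0.74383 × 1876 MeV/c = 2090 MeV/c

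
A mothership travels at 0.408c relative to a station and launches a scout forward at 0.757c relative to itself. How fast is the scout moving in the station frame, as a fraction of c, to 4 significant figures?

u ≈ 0.8901c

Compose boost 2: (0.757 + 0.408)/(1 + 0.757×0.408) = 1.165/1.30886 = 0.8901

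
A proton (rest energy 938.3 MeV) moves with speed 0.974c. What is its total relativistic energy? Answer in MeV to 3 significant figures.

E ≈ 4140 MeV

γ = 1/√(1 − 0.974²) = 4.4141
E = γm₀c² = 4.4141 × 938.3 MeV = 4140 MeV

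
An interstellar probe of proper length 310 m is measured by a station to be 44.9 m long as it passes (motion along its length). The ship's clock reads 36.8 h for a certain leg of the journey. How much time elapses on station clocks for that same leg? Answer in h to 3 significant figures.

Δt ≈ 254 h

Length contraction ⇒ γ = L₀/L = 310/44.9 = 6.9042
Time dilation: Δt = γτ₀ = 6.9042 × 36.8 h = 254 h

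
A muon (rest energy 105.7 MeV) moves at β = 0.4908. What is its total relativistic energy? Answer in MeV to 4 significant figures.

E ≈ 121.3 MeV

γ = 1/√(1 − 0.4908²) = 1.14775
E = γm₀c² = 1.14775 × 105.7 MeV = 121.3 MeV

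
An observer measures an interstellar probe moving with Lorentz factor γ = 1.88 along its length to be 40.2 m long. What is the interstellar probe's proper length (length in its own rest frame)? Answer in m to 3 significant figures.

L₀ ≈ 75.6 m

γ = 1.88 (given)
L₀ = γL = 1.88 × 40.2 = 75.6 m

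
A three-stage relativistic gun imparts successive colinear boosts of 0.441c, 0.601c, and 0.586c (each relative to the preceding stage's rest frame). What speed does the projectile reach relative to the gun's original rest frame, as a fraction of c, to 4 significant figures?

Compose boost 2: (0.601 + 0.441)/(1 + 0.601×0.441) = 1.042/1.26504 = 0.823689
Compose boost 3: (0.586 + 0.823689)/(1 + 0.586×0.823689) = 1.40969/1.48268 = 0.9508

u ≈ 0.9508c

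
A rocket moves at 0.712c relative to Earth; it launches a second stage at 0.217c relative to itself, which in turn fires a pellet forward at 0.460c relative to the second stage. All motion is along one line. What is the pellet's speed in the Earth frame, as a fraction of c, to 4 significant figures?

Compose boost 2: (0.217 + 0.712)/(1 + 0.217×0.712) = 0.9290/1.15450 = 0.804675
Compose boost 3: (0.460 + 0.804675)/(1 + 0.460×0.804675) = 1.26467/1.37015 = 0.9230

u ≈ 0.9230c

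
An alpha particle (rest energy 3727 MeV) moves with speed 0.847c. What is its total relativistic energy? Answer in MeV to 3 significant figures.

E ≈ 7010 MeV

γ = 1/√(1 − 0.847²) = 1.8811
E = γm₀c² = 1.8811 × 3727 MeV = 7010 MeV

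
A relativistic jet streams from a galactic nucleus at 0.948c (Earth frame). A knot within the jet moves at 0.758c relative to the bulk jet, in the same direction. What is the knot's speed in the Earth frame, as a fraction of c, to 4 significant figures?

Relativistic velocity addition: u = (u' + v)/(1 + u'v/c²)
= (0.758 + 0.948)/(1 + 0.758×0.948) = 1.706/1.71858 = 0.9927

u ≈ 0.9927c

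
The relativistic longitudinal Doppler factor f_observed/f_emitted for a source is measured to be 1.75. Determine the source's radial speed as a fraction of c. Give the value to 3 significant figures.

f_obs/f_src = √((1+β)/(1−β)) = 1.75  ⇒  (1+β)/(1−β) = 3.0625
β = |1 − D²|/(1 + D²) = |1 − 3.0625|/(1 + 3.0625) = 0.508

β ≈ 0.508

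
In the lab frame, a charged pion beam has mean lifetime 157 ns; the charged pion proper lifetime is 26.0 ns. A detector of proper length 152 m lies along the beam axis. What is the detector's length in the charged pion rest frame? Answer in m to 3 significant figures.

L ≈ 25.2 m

Time dilation ⇒ γ = Δt/τ₀ = 157/26.0 = 6.0385
Length contraction: L = L₀/γ = 152/6.0385 = 25.2 m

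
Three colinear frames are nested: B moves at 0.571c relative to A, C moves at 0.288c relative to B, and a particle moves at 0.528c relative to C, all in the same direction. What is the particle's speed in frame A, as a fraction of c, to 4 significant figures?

u ≈ 0.9109c

Compose boost 2: (0.288 + 0.571)/(1 + 0.288×0.571) = 0.8590/1.16445 = 0.737689
Compose boost 3: (0.528 + 0.737689)/(1 + 0.528×0.737689) = 1.26569/1.38950 = 0.9109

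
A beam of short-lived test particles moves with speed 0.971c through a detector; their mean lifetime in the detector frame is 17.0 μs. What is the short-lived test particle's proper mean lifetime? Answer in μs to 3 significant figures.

τ₀ ≈ 4.06 μs

γ = 1/√(1 − 0.971²) = 4.1827
Proper time: τ₀ = Δt/γ = 17.0/4.1827 = 4.06 μs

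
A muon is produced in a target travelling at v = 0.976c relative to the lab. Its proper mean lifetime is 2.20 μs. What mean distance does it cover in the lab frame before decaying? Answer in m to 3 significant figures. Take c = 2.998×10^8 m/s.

d ≈ 2960 m

γ = 1/√(1 − 0.976²) = 4.5920
Dilated lifetime: Δt = γτ₀ = 4.5920 × 2.20 μs = 10.102 μs
d = vΔt = 0.976c × 10.102 μs = 2.9260×10^8 m/s × 1.0102×10^-5 s = 2960 m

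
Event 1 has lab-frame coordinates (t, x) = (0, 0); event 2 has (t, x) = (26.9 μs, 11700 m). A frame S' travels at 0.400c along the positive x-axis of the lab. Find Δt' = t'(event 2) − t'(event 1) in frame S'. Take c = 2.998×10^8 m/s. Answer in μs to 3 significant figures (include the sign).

Δt' ≈ 12.3 μs

γ = 1/√(1 − 0.400²) = 1.0911
Δt' = γ(Δt − vΔx/c²) = 1.0911 × (26.9 μs − 0.400×11700 m / (2.998×10^8 m/s))
= 1.0911 × (11.290 μs) = 12.3 μs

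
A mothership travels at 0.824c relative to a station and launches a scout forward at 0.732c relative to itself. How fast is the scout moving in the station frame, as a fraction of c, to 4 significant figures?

u ≈ 0.9706c

Compose boost 2: (0.732 + 0.824)/(1 + 0.732×0.824) = 1.556/1.60317 = 0.9706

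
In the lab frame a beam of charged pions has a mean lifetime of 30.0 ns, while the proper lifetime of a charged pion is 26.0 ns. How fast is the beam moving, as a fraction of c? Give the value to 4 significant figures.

β ≈ 0.4989

γ = Δt/τ₀ = 30.0/26.0 = 1.15385
β = √(1 − 1/γ²) = √(1 − 1/1.15385²) = 0.4989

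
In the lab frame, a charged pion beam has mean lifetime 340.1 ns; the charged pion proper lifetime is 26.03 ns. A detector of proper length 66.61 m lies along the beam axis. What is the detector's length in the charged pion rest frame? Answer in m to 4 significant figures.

L ≈ 5.098 m

Time dilation ⇒ γ = Δt/τ₀ = 340.1/26.03 = 13.0657
Length contraction: L = L₀/γ = 66.61/13.0657 = 5.098 m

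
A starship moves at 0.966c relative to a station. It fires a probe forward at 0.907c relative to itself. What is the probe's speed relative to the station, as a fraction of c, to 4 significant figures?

u ≈ 0.9983c

Relativistic velocity addition: u = (u' + v)/(1 + u'v/c²)
= (0.907 + 0.966)/(1 + 0.907×0.966) = 1.873/1.87616 = 0.9983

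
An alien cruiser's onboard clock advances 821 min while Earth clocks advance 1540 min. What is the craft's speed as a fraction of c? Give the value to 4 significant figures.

β ≈ 0.8460

γ = Δt/τ₀ = 1540/821 = 1.87576
β = √(1 − 1/γ²) = √(1 − 1/1.87576²) = 0.8460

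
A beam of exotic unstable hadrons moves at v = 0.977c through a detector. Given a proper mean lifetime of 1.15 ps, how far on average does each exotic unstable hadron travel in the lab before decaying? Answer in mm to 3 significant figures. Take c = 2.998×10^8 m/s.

γ = 1/√(1 − 0.977²) = 4.6896
Dilated lifetime: Δt = γτ₀ = 4.6896 × 1.15 ps = 5.3930 ps
d = vΔt = 0.977c × 5.3930 ps = 2.9290×10^8 m/s × 5.3930×10^-12 s = 1.58 mm

d ≈ 1.58 mm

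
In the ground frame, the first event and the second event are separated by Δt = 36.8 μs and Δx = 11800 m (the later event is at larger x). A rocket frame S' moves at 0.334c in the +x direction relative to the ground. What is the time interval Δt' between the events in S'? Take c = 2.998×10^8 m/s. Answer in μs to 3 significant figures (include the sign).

Δt' ≈ 25.1 μs

γ = 1/√(1 − 0.334²) = 1.0609
Δt' = γ(Δt − vΔx/c²) = 1.0609 × (36.8 μs − 0.334×11800 m / (2.998×10^8 m/s))
= 1.0609 × (23.654 μs) = 25.1 μs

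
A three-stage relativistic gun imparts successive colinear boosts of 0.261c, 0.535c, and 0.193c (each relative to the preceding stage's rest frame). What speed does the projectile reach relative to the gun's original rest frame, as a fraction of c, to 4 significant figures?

Compose boost 2: (0.535 + 0.261)/(1 + 0.535×0.261) = 0.7960/1.13963 = 0.698469
Compose boost 3: (0.193 + 0.698469)/(1 + 0.193×0.698469) = 0.891469/1.13480 = 0.7856

u ≈ 0.7856c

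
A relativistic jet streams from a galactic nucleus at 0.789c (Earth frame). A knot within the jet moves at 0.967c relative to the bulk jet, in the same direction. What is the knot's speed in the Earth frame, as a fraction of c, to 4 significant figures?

Relativistic velocity addition: u = (u' + v)/(1 + u'v/c²)
= (0.967 + 0.789)/(1 + 0.967×0.789) = 1.756/1.76296 = 0.9961

u ≈ 0.9961c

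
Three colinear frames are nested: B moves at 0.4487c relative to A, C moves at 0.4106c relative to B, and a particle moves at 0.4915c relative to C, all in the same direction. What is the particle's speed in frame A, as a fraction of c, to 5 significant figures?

u ≈ 0.89715c

Compose boost 2: (0.4106 + 0.4487)/(1 + 0.4106×0.4487) = 0.85930/1.184236 = 0.7256154
Compose boost 3: (0.4915 + 0.7256154)/(1 + 0.4915×0.7256154) = 1.217115/1.356640 = 0.89715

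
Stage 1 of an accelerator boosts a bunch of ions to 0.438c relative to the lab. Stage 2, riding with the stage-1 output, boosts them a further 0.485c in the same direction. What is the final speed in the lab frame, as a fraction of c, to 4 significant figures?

u ≈ 0.7613c

Compose boost 2: (0.485 + 0.438)/(1 + 0.485×0.438) = 0.9230/1.21243 = 0.7613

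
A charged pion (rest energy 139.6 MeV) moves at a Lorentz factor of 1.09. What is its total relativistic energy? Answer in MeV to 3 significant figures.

γ = 1.09 (given)
E = γm₀c² = 1.09 × 139.6 MeV = 152 MeV

E ≈ 152 MeV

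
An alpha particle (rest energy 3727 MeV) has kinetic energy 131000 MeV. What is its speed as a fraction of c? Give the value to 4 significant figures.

β ≈ 0.9996

γ = 1 + K/(m₀c²) = 1 + 131000/3727 = 36.1489
β = √(1 − 1/γ²) = 0.9996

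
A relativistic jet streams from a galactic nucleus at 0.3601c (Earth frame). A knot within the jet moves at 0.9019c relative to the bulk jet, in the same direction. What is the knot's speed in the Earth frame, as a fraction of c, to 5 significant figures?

u ≈ 0.95262c

Relativistic velocity addition: u = (u' + v)/(1 + u'v/c²)
= (0.9019 + 0.3601)/(1 + 0.9019×0.3601) = 1.2620/1.324774 = 0.95262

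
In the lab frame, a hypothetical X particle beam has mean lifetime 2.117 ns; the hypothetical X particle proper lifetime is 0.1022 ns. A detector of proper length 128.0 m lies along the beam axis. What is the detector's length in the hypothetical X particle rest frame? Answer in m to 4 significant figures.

L ≈ 6.179 m

Time dilation ⇒ γ = Δt/τ₀ = 2.117/0.1022 = 20.7143
Length contraction: L = L₀/γ = 128.0/20.7143 = 6.179 m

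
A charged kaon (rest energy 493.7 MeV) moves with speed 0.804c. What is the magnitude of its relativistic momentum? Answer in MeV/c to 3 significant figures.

γ = 1/√(1 − 0.804²) = 1.6817
p = γβm₀c = 1.6817 × 0.804 × 493.7 MeV/c = 668 MeV/c

p ≈ 668 MeV/c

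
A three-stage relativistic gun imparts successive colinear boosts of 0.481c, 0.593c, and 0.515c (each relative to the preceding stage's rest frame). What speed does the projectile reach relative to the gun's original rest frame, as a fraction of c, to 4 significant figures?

Compose boost 2: (0.593 + 0.481)/(1 + 0.593×0.481) = 1.074/1.28523 = 0.835646
Compose boost 3: (0.515 + 0.835646)/(1 + 0.515×0.835646) = 1.35065/1.43036 = 0.9443

u ≈ 0.9443c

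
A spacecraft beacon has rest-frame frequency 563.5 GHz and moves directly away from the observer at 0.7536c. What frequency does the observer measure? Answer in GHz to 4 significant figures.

f_obs ≈ 211.2 GHz

Relativistic Doppler: f_obs = f_src √((1−β)/(1+β))
= 563.5 × √(0.246400/1.75360) = 563.5 × 0.374848 = 211.2 GHz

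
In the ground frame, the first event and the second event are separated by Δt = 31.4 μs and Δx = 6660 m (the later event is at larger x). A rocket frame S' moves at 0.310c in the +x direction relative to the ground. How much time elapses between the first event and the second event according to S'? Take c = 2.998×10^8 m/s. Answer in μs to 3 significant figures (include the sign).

γ = 1/√(1 − 0.310²) = 1.0518
Δt' = γ(Δt − vΔx/c²) = 1.0518 × (31.4 μs − 0.310×6660 m / (2.998×10^8 m/s))
= 1.0518 × (24.513 μs) = 25.8 μs

Δt' ≈ 25.8 μs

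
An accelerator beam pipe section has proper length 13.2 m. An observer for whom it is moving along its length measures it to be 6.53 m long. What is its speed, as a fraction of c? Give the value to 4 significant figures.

γ = L₀/L = 13.2/6.53 = 2.02144
β = √(1 − 1/γ²) = 0.8691

β ≈ 0.8691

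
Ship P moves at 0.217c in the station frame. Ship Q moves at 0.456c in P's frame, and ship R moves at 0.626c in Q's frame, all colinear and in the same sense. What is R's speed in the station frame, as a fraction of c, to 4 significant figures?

Compose boost 2: (0.456 + 0.217)/(1 + 0.456×0.217) = 0.6730/1.09895 = 0.612402
Compose boost 3: (0.626 + 0.612402)/(1 + 0.626×0.612402) = 1.23840/1.38336 = 0.8952

u ≈ 0.8952c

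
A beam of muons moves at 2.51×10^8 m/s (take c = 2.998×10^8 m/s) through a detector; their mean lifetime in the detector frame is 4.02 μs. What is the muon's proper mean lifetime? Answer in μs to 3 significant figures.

β = v/c = 2.51×10^8 / 2.998×10^8 = 0.83722
γ = 1/√(1 − 0.83722²) = 1.8286
Proper time: τ₀ = Δt/γ = 4.02/1.8286 = 2.20 μs

τ₀ ≈ 2.20 μs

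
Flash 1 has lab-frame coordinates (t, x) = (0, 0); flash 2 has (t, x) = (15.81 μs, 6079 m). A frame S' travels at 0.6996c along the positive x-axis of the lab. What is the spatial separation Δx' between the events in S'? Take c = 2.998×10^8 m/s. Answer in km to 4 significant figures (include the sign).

Δx' ≈ 3.867 km

γ = 1/√(1 − 0.6996²) = 1.39951
Δx' = γ(Δx − vΔt) = 1.39951 × (6079 m − 0.6996×(2.998×10^8 m/s)×15.81×10^-6 s)
= 1.39951 × (2763.01 m) = 3.867 km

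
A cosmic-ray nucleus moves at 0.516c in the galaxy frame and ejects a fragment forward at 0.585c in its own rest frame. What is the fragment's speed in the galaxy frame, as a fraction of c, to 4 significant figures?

u ≈ 0.8457c

Compose boost 2: (0.585 + 0.516)/(1 + 0.585×0.516) = 1.101/1.30186 = 0.8457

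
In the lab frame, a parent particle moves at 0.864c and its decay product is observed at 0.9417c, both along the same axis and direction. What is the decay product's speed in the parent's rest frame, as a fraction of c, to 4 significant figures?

u' ≈ 0.4169c

Inverse velocity addition: u' = (u − v)/(1 − uv/c²)
= (0.9417 − 0.864)/(1 − 0.9417×0.864) = 0.07770/0.186371 = 0.4169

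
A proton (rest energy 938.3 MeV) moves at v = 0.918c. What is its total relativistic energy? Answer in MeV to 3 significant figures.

E ≈ 2370 MeV

γ = 1/√(1 − 0.918²) = 2.5216
E = γm₀c² = 2.5216 × 938.3 MeV = 2370 MeV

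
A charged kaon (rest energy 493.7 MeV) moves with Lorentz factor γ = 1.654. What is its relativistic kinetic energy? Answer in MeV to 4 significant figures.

K ≈ 322.9 MeV

γ = 1.654 (given)
K = (γ − 1)m₀c² = (1.654 − 1) × 493.7 MeV = 0.654000 × 493.7 MeV = 322.9 MeV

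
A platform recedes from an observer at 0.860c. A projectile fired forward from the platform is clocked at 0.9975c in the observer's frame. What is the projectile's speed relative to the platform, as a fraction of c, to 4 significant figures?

Inverse velocity addition: u' = (u − v)/(1 − uv/c²)
= (0.9975 − 0.860)/(1 − 0.9975×0.860) = 0.1375/0.142150 = 0.9673

u' ≈ 0.9673c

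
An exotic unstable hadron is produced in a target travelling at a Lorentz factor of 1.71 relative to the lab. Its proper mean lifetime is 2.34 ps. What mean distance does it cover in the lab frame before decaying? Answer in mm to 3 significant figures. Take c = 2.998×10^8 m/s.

β = √(1 − 1/γ²) = √(1 − 1/1.71²) = 0.81118
Dilated lifetime: Δt = γτ₀ = 1.71 × 2.34 ps = 4.0014 ps
d = vΔt = 0.81118c × 4.0014 ps = 2.4319×10^8 m/s × 4.0014×10^-12 s = 0.973 mm

d ≈ 0.973 mm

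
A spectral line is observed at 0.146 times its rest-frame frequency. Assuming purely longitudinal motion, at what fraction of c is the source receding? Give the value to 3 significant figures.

f_obs/f_src = √((1−β)/(1+β)) = 0.146  ⇒  (1−β)/(1+β) = 0.021316
β = |1 − D²|/(1 + D²) = |1 − 0.021316|/(1 + 0.021316) = 0.958

β ≈ 0.958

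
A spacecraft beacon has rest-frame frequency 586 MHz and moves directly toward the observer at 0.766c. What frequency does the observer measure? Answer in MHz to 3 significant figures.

f_obs ≈ 1610 MHz

Relativistic Doppler: f_obs = f_src √((1+β)/(1−β))
= 586 × √(1.7660/0.23400) = 586 × 2.7472 = 1610 MHz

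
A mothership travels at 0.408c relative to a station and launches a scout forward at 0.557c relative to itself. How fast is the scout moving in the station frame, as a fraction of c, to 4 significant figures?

u ≈ 0.7863c

Compose boost 2: (0.557 + 0.408)/(1 + 0.557×0.408) = 0.9650/1.22726 = 0.7863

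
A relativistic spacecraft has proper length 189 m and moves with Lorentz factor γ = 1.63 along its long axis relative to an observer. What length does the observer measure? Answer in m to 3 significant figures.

γ = 1.63 (given)
Length contraction: L = L₀/γ = 189/1.63 = 116 m

L ≈ 116 m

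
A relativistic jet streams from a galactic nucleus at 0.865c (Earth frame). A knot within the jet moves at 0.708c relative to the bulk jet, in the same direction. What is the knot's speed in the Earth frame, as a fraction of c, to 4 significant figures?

u ≈ 0.9756c

Relativistic velocity addition: u = (u' + v)/(1 + u'v/c²)
= (0.708 + 0.865)/(1 + 0.708×0.865) = 1.573/1.61242 = 0.9756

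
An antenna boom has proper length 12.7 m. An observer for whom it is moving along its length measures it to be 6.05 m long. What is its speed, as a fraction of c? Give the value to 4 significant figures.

γ = L₀/L = 12.7/6.05 = 2.09917
β = √(1 − 1/γ²) = 0.8792

β ≈ 0.8792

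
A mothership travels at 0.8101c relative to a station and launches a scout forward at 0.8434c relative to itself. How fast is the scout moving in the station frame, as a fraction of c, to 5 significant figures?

u ≈ 0.98233c

Compose boost 2: (0.8434 + 0.8101)/(1 + 0.8434×0.8101) = 1.6535/1.683238 = 0.98233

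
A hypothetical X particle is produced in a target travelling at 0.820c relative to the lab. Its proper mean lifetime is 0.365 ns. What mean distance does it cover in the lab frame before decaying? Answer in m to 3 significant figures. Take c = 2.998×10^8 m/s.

γ = 1/√(1 − 0.820²) = 1.7471
Dilated lifetime: Δt = γτ₀ = 1.7471 × 0.365 ns = 0.63771 ns
d = vΔt = 0.820c × 0.63771 ns = 2.4584×10^8 m/s × 6.3771×10^-10 s = 0.157 m

d ≈ 0.157 m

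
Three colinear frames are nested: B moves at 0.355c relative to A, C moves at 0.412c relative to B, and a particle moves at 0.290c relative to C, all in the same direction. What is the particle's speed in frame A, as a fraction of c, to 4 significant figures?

Compose boost 2: (0.412 + 0.355)/(1 + 0.412×0.355) = 0.7670/1.14626 = 0.669133
Compose boost 3: (0.290 + 0.669133)/(1 + 0.290×0.669133) = 0.959133/1.19405 = 0.8033

u ≈ 0.8033c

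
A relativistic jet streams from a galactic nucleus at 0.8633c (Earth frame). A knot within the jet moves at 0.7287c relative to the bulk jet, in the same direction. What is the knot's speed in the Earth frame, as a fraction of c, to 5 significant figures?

u ≈ 0.97723c

Relativistic velocity addition: u = (u' + v)/(1 + u'v/c²)
= (0.7287 + 0.8633)/(1 + 0.7287×0.8633) = 1.5920/1.629087 = 0.97723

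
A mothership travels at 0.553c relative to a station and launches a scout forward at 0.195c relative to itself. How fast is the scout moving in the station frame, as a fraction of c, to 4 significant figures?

Compose boost 2: (0.195 + 0.553)/(1 + 0.195×0.553) = 0.7480/1.10784 = 0.6752

u ≈ 0.6752c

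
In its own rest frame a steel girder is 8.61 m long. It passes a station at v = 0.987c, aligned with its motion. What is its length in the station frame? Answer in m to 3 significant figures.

L ≈ 1.38 m

γ = 1/√(1 − 0.987²) = 6.2220
Length contraction: L = L₀/γ = 8.61/6.2220 = 1.38 m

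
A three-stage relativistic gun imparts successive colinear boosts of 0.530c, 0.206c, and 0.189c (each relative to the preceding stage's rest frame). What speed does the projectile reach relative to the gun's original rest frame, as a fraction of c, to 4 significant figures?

u ≈ 0.7575c

Compose boost 2: (0.206 + 0.530)/(1 + 0.206×0.530) = 0.7360/1.10918 = 0.663553
Compose boost 3: (0.189 + 0.663553)/(1 + 0.189×0.663553) = 0.852553/1.12541 = 0.7575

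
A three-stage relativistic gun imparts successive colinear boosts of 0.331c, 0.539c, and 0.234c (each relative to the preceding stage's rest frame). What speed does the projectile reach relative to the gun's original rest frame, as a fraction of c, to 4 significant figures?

Compose boost 2: (0.539 + 0.331)/(1 + 0.539×0.331) = 0.8700/1.17841 = 0.738284
Compose boost 3: (0.234 + 0.738284)/(1 + 0.234×0.738284) = 0.972284/1.17276 = 0.8291

u ≈ 0.8291c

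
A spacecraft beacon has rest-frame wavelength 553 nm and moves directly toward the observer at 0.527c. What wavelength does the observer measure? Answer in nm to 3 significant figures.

Relativistic Doppler: λ_obs = λ_src √((1−β)/(1+β))
= 553 × √(0.47300/1.5270) = 553 × 0.55656 = 308 nm

λ_obs ≈ 308 nm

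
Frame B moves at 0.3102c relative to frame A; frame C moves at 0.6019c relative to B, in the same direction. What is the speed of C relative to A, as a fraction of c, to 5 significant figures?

u ≈ 0.76860c

Compose boost 2: (0.6019 + 0.3102)/(1 + 0.6019×0.3102) = 0.91210/1.186709 = 0.76860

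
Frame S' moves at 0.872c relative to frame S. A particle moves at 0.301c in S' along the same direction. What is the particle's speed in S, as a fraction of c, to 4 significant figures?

u ≈ 0.9291c

Relativistic velocity addition: u = (u' + v)/(1 + u'v/c²)
= (0.301 + 0.872)/(1 + 0.301×0.872) = 1.173/1.26247 = 0.9291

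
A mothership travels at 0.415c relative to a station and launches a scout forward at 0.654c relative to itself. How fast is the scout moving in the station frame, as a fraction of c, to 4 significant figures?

u ≈ 0.8408c

Compose boost 2: (0.654 + 0.415)/(1 + 0.654×0.415) = 1.069/1.27141 = 0.8408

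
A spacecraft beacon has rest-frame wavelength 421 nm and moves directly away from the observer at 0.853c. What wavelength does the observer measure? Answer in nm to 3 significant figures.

Relativistic Doppler: λ_obs = λ_src √((1+β)/(1−β))
= 421 × √(1.8530/0.14700) = 421 × 3.5504 = 1490 nm

λ_obs ≈ 1490 nm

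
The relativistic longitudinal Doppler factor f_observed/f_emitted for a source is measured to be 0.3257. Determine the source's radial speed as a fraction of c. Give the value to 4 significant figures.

f_obs/f_src = √((1−β)/(1+β)) = 0.3257  ⇒  (1−β)/(1+β) = 0.106080
β = |1 − D²|/(1 + D²) = |1 − 0.106080|/(1 + 0.106080) = 0.8082

β ≈ 0.8082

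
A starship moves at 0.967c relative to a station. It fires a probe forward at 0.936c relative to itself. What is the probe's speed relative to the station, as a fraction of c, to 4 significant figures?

Relativistic velocity addition: u = (u' + v)/(1 + u'v/c²)
= (0.936 + 0.967)/(1 + 0.936×0.967) = 1.903/1.90511 = 0.9989

u ≈ 0.9989c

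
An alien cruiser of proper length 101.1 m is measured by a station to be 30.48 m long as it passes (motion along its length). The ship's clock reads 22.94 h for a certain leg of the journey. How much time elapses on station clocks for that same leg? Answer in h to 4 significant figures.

Δt ≈ 76.09 h

Length contraction ⇒ γ = L₀/L = 101.1/30.48 = 3.31693
Time dilation: Δt = γτ₀ = 3.31693 × 22.94 h = 76.09 h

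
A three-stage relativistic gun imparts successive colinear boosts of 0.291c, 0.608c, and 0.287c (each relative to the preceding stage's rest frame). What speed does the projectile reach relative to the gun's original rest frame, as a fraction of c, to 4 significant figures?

Compose boost 2: (0.608 + 0.291)/(1 + 0.608×0.291) = 0.8990/1.17693 = 0.763853
Compose boost 3: (0.287 + 0.763853)/(1 + 0.287×0.763853) = 1.05085/1.21923 = 0.8619

u ≈ 0.8619c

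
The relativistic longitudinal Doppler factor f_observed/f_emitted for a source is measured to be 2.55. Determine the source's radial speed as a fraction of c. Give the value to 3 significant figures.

f_obs/f_src = √((1+β)/(1−β)) = 2.55  ⇒  (1+β)/(1−β) = 6.5025
β = |1 − D²|/(1 + D²) = |1 − 6.5025|/(1 + 6.5025) = 0.733

β ≈ 0.733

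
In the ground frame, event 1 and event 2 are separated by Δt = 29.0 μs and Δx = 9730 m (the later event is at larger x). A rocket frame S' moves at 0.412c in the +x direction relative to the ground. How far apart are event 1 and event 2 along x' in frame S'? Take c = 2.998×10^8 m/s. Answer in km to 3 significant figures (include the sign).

Δx' ≈ 6.75 km

γ = 1/√(1 − 0.412²) = 1.0975
Δx' = γ(Δx − vΔt) = 1.0975 × (9730 m − 0.412×(2.998×10^8 m/s)×29.0×10^-6 s)
= 1.0975 × (6148.0 m) = 6.75 km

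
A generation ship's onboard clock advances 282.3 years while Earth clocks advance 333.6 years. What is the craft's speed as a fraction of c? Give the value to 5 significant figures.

β ≈ 0.53283

γ = Δt/τ₀ = 333.6/282.3 = 1.181722
β = √(1 − 1/γ²) = √(1 − 1/1.181722²) = 0.53283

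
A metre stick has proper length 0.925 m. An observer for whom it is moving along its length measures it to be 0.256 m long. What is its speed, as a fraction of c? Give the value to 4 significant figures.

γ = L₀/L = 0.925/0.256 = 3.61328
β = √(1 − 1/γ²) = 0.9609

β ≈ 0.9609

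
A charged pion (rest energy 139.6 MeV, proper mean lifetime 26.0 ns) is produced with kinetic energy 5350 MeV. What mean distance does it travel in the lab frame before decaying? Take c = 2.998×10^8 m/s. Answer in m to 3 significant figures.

d ≈ 306 m

γ = 1 + K/(m₀c²) = 1 + 5350/139.6 = 39.324
β = √(1 − 1/γ²) = 0.99968
Dilated lifetime: γτ₀ = 39.324 × 26.0 ns = 1022.4 ns
d = βc·γτ₀ = 0.99968 × (2.998×10^8 m/s) × 1.0224×10^-6 s = 306 m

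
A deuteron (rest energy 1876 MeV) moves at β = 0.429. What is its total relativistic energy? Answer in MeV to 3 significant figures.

E ≈ 2080 MeV

γ = 1/√(1 − 0.429²) = 1.1070
E = γm₀c² = 1.1070 × 1876 MeV = 2080 MeV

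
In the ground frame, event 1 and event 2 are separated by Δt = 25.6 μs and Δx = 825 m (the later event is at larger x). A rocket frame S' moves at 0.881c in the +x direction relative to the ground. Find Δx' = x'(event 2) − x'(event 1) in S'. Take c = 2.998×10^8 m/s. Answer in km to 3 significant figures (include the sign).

γ = 1/√(1 − 0.881²) = 2.1136
Δx' = γ(Δx − vΔt) = 2.1136 × (825 m − 0.881×(2.998×10^8 m/s)×25.6×10^-6 s)
= 2.1136 × (-5936.6 m) = -12.5 km

Δx' ≈ -12.5 km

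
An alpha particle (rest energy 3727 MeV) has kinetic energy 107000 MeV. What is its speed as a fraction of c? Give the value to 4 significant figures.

β ≈ 0.9994

γ = 1 + K/(m₀c²) = 1 + 107000/3727 = 29.7094
β = √(1 − 1/γ²) = 0.9994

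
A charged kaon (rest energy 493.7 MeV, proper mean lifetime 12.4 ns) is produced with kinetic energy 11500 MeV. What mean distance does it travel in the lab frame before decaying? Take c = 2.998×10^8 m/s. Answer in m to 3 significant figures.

d ≈ 90.2 m

γ = 1 + K/(m₀c²) = 1 + 11500/493.7 = 24.293
β = √(1 − 1/γ²) = 0.99915
Dilated lifetime: γτ₀ = 24.293 × 12.4 ns = 301.24 ns
d = βc·γτ₀ = 0.99915 × (2.998×10^8 m/s) × 3.0124×10^-7 s = 90.2 m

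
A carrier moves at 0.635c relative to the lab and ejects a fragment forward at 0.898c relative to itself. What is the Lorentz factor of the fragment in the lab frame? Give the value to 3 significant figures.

u_lab = (0.898 + 0.635)/(1 + 0.898×0.635) = 1.533/1.57023 = 0.976290
γ = 1/√(1 − 0.976290²) = 4.62

γ ≈ 4.62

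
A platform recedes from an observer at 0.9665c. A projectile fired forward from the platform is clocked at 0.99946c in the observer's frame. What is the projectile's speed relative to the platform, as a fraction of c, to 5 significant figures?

u' ≈ 0.96879c

Inverse velocity addition: u' = (u − v)/(1 − uv/c²)
= (0.99946 − 0.9665)/(1 − 0.99946×0.9665) = 0.032960/0.03402191 = 0.96879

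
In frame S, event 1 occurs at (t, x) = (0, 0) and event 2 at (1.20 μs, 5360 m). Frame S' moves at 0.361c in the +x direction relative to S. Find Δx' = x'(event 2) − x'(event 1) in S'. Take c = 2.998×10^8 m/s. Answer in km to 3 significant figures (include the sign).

γ = 1/√(1 − 0.361²) = 1.0723
Δx' = γ(Δx − vΔt) = 1.0723 × (5360 m − 0.361×(2.998×10^8 m/s)×1.20×10^-6 s)
= 1.0723 × (5230.1 m) = 5.61 km

Δx' ≈ 5.61 km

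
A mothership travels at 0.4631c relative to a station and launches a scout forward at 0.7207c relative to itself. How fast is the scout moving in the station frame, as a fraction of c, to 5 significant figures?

u ≈ 0.88757c

Compose boost 2: (0.7207 + 0.4631)/(1 + 0.7207×0.4631) = 1.1838/1.333756 = 0.88757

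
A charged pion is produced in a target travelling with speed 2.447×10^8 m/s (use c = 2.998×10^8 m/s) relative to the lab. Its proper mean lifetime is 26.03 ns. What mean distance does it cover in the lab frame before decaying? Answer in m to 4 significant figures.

β = v/c = 2.447×10^8 / 2.998×10^8 = 0.816211
γ = 1/√(1 − 0.816211²) = 1.73084
Dilated lifetime: Δt = γτ₀ = 1.73084 × 26.03 ns = 45.0538 ns
d = vΔt = 0.816211c × 45.0538 ns = 2.44700×10^8 m/s × 4.50538×10^-8 s = 11.02 m

d ≈ 11.02 m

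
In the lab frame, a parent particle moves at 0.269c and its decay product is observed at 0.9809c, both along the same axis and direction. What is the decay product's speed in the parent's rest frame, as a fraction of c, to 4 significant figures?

Inverse velocity addition: u' = (u − v)/(1 − uv/c²)
= (0.9809 − 0.269)/(1 − 0.9809×0.269) = 0.7119/0.736138 = 0.9671

u' ≈ 0.9671c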